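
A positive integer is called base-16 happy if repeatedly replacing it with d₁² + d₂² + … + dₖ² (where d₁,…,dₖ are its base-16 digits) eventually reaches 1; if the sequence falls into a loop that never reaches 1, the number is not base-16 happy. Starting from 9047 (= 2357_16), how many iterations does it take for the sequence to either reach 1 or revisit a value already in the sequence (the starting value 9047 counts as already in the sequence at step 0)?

9047 = (2,3,5,7)_16 → 2² + 3² + 5² + 7² = 4 + 9 + 25 + 49 = 87
87 = (5,7)_16 → 5² + 7² = 25 + 49 = 74
74 = (4,10)_16 → 4² + 10² = 16 + 100 = 116
116 = (7,4)_16 → 7² + 4² = 49 + 16 = 65
65 = (4,1)_16 → 4² + 1² = 16 + 1 = 17
17 = (1,1)_16 → 1² + 1² = 1 + 1 = 2
2 = (2)_16 → 2² = 4
4 = (4)_16 → 4² = 16
16 = (1,0)_16 → 1² + 0² = 1 + 0 = 1  — reached 1.
That took 9 steps.

9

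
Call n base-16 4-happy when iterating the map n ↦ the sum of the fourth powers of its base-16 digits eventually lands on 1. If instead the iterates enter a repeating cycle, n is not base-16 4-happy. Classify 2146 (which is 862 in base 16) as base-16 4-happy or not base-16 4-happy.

base-16 4-happy

2146 = (8,6,2)_16 → 8⁴ + 6⁴ + 2⁴ = 4096 + 1296 + 16 = 5408
5408 = (1,5,2,0)_16 → 1⁴ + 5⁴ + 2⁴ + 0⁴ = 1 + 625 + 16 + 0 = 642
642 = (2,8,2)_16 → 2⁴ + 8⁴ + 2⁴ = 16 + 4096 + 16 = 4128
4128 = (1,0,2,0)_16 → 1⁴ + 0⁴ + 2⁴ + 0⁴ = 1 + 0 + 16 + 0 = 17
17 = (1,1)_16 → 1⁴ + 1⁴ = 1 + 1 = 2
2 = (2)_16 → 2⁴ = 16
16 = (1,0)_16 → 1⁴ + 0⁴ = 1 + 0 = 1  — reached 1.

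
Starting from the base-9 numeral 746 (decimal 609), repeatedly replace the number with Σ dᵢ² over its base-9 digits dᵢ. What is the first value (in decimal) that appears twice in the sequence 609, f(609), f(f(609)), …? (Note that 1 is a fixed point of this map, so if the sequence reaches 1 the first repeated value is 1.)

609 = (7,4,6)_9 → 7² + 4² + 6² = 101
101 = (1,2,2)_9 → 1² + 2² + 2² = 9
9 = (1,0)_9 → 1² + 0² = 1  — reached the fixed point 1.
1 → 1, so 1 is the first repeated value.

1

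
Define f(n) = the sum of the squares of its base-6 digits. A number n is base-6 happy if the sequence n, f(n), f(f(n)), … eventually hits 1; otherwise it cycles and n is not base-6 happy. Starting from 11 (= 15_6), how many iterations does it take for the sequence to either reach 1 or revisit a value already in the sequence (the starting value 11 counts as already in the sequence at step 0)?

9

11 = (1,5)_6 → 1² + 5² = 26
26 = (4,2)_6 → 4² + 2² = 20
20 = (3,2)_6 → 3² + 2² = 13
13 = (2,1)_6 → 2² + 1² = 5
5 = (5)_6 → 5² = 25
25 = (4,1)_6 → 4² + 1² = 17
17 = (2,5)_6 → 2² + 5² = 29
29 = (4,5)_6 → 4² + 5² = 41
41 = (1,0,5)_6 → 1² + 0² + 5² = 26  — 26 repeats.
That took 9 steps.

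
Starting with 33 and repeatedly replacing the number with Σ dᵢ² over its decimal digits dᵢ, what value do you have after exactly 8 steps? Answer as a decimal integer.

42

33 → 3² + 3² = 9 + 9 = 18
18 → 1² + 8² = 1 + 64 = 65
65 → 6² + 5² = 36 + 25 = 61
61 → 6² + 1² = 36 + 1 = 37
37 → 3² + 7² = 9 + 49 = 58
58 → 5² + 8² = 25 + 64 = 89
89 → 8² + 9² = 64 + 81 = 145
145 → 1² + 4² + 5² = 1 + 16 + 25 = 42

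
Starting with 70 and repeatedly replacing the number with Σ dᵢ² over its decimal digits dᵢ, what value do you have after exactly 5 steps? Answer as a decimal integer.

1

70 → 7² + 0² = 49
49 → 4² + 9² = 97
97 → 9² + 7² = 130
130 → 1² + 3² + 0² = 10
10 → 1² + 0² = 1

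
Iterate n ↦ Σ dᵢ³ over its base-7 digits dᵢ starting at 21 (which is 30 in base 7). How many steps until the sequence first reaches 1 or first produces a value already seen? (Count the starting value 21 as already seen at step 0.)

7

21 = (3,0)_7 → 27
27 = (3,6)_7 → 243
243 = (4,6,5)_7 → 405
405 = (1,1,1,6)_7 → 219
219 = (4,3,2)_7 → 99
99 = (2,0,1)_7 → 9
9 = (1,2)_7 → 9  — 9 repeats.
That took 7 steps.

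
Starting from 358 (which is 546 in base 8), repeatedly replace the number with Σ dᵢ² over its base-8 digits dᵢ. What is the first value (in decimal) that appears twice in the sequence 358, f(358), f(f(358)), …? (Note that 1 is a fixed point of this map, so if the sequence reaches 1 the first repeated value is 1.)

1

358 = (5,4,6)_8 → 5² + 4² + 6² = 77
77 = (1,1,5)_8 → 1² + 1² + 5² = 27
27 = (3,3)_8 → 3² + 3² = 18
18 = (2,2)_8 → 2² + 2² = 8
8 = (1,0)_8 → 1² + 0² = 1  — reached the fixed point 1.
1 → 1, so 1 is the first repeated value.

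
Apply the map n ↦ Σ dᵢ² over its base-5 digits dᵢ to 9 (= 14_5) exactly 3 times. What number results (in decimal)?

9 = (1,4)_5 → 1² + 4² = 1 + 16 = 17
17 = (3,2)_5 → 3² + 2² = 9 + 4 = 13
13 = (2,3)_5 → 2² + 3² = 4 + 9 = 13

13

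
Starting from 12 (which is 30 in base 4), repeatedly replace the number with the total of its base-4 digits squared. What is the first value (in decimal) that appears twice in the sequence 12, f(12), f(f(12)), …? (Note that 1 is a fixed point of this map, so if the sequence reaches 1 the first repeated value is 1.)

1

12 = (3,0)_4 → 3² + 0² = 9 + 0 = 9
9 = (2,1)_4 → 2² + 1² = 4 + 1 = 5
5 = (1,1)_4 → 1² + 1² = 1 + 1 = 2
2 = (2)_4 → 2² = 4
4 = (1,0)_4 → 1² + 0² = 1 + 0 = 1  — reached the fixed point 1.
1 → 1, so 1 is the first repeated value.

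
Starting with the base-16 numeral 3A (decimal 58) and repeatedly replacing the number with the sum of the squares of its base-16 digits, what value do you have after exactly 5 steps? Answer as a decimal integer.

146

58 = (3,10)_16 → 3² + 10² = 9 + 100 = 109
109 = (6,13)_16 → 6² + 13² = 36 + 169 = 205
205 = (12,13)_16 → 12² + 13² = 144 + 169 = 313
313 = (1,3,9)_16 → 1² + 3² + 9² = 1 + 9 + 81 = 91
91 = (5,11)_16 → 5² + 11² = 25 + 121 = 146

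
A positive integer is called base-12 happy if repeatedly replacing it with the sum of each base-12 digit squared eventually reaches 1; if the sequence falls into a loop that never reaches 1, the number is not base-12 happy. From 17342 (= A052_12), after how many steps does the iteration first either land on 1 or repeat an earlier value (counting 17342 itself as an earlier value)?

17342 = (10,0,5,2)_12 → 10² + 0² + 5² + 2² = 100 + 0 + 25 + 4 = 129
129 = (10,9)_12 → 10² + 9² = 100 + 81 = 181
181 = (1,3,1)_12 → 1² + 3² + 1² = 1 + 9 + 1 = 11
11 = (11)_12 → 11² = 121
121 = (10,1)_12 → 10² + 1² = 100 + 1 = 101
101 = (8,5)_12 → 8² + 5² = 64 + 25 = 89
89 = (7,5)_12 → 7² + 5² = 49 + 25 = 74
74 = (6,2)_12 → 6² + 2² = 36 + 4 = 40
40 = (3,4)_12 → 3² + 4² = 9 + 16 = 25
25 = (2,1)_12 → 2² + 1² = 4 + 1 = 5
5 = (5)_12 → 5² = 25  — 25 repeats.
That took 11 steps.

11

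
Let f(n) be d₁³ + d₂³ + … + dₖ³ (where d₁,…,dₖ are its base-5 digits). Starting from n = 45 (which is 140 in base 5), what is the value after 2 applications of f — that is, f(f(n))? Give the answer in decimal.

45 = (1,4,0)_5 → 65
65 = (2,3,0)_5 → 35

35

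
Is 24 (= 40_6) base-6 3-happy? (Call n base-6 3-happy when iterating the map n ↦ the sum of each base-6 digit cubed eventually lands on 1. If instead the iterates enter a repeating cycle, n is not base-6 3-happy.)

24 = (4,0)_6 → 64
64 = (1,4,4)_6 → 129
129 = (3,3,3)_6 → 81
81 = (2,1,3)_6 → 36
36 = (1,0,0)_6 → 1  — reached 1.

base-6 3-happy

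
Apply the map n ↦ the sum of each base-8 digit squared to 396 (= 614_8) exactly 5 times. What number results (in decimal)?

36

396 = (6,1,4)_8 → 6² + 1² + 4² = 36 + 1 + 16 = 53
53 = (6,5)_8 → 6² + 5² = 36 + 25 = 61
61 = (7,5)_8 → 7² + 5² = 49 + 25 = 74
74 = (1,1,2)_8 → 1² + 1² + 2² = 1 + 1 + 4 = 6
6 = (6)_8 → 6² = 36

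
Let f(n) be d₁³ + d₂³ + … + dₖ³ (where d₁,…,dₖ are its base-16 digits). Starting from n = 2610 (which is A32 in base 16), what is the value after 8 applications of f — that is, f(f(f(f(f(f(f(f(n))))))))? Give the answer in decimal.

2610 = (10,3,2)_16 → 10³ + 3³ + 2³ = 1035
1035 = (4,0,11)_16 → 4³ + 0³ + 11³ = 1395
1395 = (5,7,3)_16 → 5³ + 7³ + 3³ = 495
495 = (1,14,15)_16 → 1³ + 14³ + 15³ = 6120
6120 = (1,7,14,8)_16 → 1³ + 7³ + 14³ + 8³ = 3600
3600 = (14,1,0)_16 → 14³ + 1³ + 0³ = 2745
2745 = (10,11,9)_16 → 10³ + 11³ + 9³ = 3060
3060 = (11,15,4)_16 → 11³ + 15³ + 4³ = 4770

4770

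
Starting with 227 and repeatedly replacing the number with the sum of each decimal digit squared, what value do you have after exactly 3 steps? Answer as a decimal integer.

227 → 2² + 2² + 7² = 4 + 4 + 49 = 57
57 → 5² + 7² = 25 + 49 = 74
74 → 7² + 4² = 49 + 16 = 65

65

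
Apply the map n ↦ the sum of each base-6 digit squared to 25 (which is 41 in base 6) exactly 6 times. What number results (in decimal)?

13

25 = (4,1)_6 → 4² + 1² = 16 + 1 = 17
17 = (2,5)_6 → 2² + 5² = 4 + 25 = 29
29 = (4,5)_6 → 4² + 5² = 16 + 25 = 41
41 = (1,0,5)_6 → 1² + 0² + 5² = 1 + 0 + 25 = 26
26 = (4,2)_6 → 4² + 2² = 16 + 4 = 20
20 = (3,2)_6 → 3² + 2² = 9 + 4 = 13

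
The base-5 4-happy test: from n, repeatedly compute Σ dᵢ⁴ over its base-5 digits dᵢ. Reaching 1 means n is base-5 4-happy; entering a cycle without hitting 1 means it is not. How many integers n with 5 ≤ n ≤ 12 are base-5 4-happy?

1

5: 5 → 1  — base-5 4-happy
6: 6 → 2 → 16 → 82 → 98 → 418 → 244 → 594 → 674 → 514 → 528 → 338 → 194 → 354 → 528  — not base-5 4-happy
7: 7 → 17 → 97 → 353 → 353  — not base-5 4-happy
8: 8 → 82 → 98 → 418 → 244 → 594 → 674 → 514 → 528 → 338 → 194 → 354 → 528  — not base-5 4-happy
9: 9 → 257 → 33 → 83 → 163 → 99 → 593 → 499 → 849 → 595 → 593  — not base-5 4-happy
10: 10 → 16 → 82 → 98 → 418 → 244 → 594 → 674 → 514 → 528 → 338 → 194 → 354 → 528  — not base-5 4-happy
11: 11 → 17 → 97 → 353 → 353  — not base-5 4-happy
12: 12 → 32 → 18 → 162 → 34 → 258 → 98 → 418 → 244 → 594 → 674 → 514 → 528 → 338 → 194 → 354 → 528  — not base-5 4-happy
base-5 4-happy: 5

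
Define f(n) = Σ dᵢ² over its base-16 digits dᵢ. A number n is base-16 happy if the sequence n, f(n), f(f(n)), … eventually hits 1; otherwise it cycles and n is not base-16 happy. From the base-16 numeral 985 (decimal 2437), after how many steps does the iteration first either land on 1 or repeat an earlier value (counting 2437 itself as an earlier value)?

2437 = (9,8,5)_16 → 9² + 8² + 5² = 170
170 = (10,10)_16 → 10² + 10² = 200
200 = (12,8)_16 → 12² + 8² = 208
208 = (13,0)_16 → 13² + 0² = 169
169 = (10,9)_16 → 10² + 9² = 181
181 = (11,5)_16 → 11² + 5² = 146
146 = (9,2)_16 → 9² + 2² = 85
85 = (5,5)_16 → 5² + 5² = 50
50 = (3,2)_16 → 3² + 2² = 13
13 = (13)_16 → 13² = 169  — 169 repeats.
That took 10 steps.

10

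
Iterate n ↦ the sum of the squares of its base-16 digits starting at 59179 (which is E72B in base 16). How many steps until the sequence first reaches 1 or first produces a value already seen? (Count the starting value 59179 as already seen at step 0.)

15

59179 = (14,7,2,11)_16 → 14² + 7² + 2² + 11² = 370
370 = (1,7,2)_16 → 1² + 7² + 2² = 54
54 = (3,6)_16 → 3² + 6² = 45
45 = (2,13)_16 → 2² + 13² = 173
173 = (10,13)_16 → 10² + 13² = 269
269 = (1,0,13)_16 → 1² + 0² + 13² = 170
170 = (10,10)_16 → 10² + 10² = 200
200 = (12,8)_16 → 12² + 8² = 208
208 = (13,0)_16 → 13² + 0² = 169
169 = (10,9)_16 → 10² + 9² = 181
181 = (11,5)_16 → 11² + 5² = 146
146 = (9,2)_16 → 9² + 2² = 85
85 = (5,5)_16 → 5² + 5² = 50
50 = (3,2)_16 → 3² + 2² = 13
13 = (13)_16 → 13² = 169  — 169 repeats.
That took 15 steps.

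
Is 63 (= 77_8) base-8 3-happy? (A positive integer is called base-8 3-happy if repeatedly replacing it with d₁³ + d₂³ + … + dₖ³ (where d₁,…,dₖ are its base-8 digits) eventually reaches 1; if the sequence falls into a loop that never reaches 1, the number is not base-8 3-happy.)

base-8 3-happy

63 = (7,7)_8 → 7³ + 7³ = 343 + 343 = 686
686 = (1,2,5,6)_8 → 1³ + 2³ + 5³ + 6³ = 1 + 8 + 125 + 216 = 350
350 = (5,3,6)_8 → 5³ + 3³ + 6³ = 125 + 27 + 216 = 368
368 = (5,6,0)_8 → 5³ + 6³ + 0³ = 125 + 216 + 0 = 341
341 = (5,2,5)_8 → 5³ + 2³ + 5³ = 125 + 8 + 125 = 258
258 = (4,0,2)_8 → 4³ + 0³ + 2³ = 64 + 0 + 8 = 72
72 = (1,1,0)_8 → 1³ + 1³ + 0³ = 1 + 1 + 0 = 2
2 = (2)_8 → 2³ = 8
8 = (1,0)_8 → 1³ + 0³ = 1 + 0 = 1  — reached 1.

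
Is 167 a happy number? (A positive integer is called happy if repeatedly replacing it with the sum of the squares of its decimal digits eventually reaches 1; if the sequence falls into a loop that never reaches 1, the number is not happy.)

167 → 86
86 → 100
100 → 1  — reached 1.

happy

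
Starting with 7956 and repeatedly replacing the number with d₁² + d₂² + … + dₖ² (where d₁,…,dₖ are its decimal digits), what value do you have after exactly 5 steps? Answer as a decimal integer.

7956 → 191
191 → 83
83 → 73
73 → 58
58 → 89

89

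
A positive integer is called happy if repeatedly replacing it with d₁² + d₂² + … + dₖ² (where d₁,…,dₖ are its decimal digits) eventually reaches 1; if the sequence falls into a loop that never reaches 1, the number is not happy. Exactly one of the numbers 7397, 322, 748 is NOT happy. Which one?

7397: 7397 → 188 → 129 → 86 → 100 → 1  — reaches 1 (happy)
322: 322 → 17 → 50 → 25 → 29 → 85 → 89 → 145 → 42 → 20 → 4 → 16 → 37 → 58 → 89  — repeats 89 (not happy)
748: 748 → 129 → 86 → 100 → 1  — reaches 1 (happy)

322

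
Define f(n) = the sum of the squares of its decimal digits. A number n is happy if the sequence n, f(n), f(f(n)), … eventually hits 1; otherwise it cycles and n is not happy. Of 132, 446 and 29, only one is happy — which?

132: 132 → 14 → 17 → 50 → 25 → 29 → 85 → 89 → 145 → 42 → 20 → 4 → 16 → 37 → 58 → 89  — repeats 89 (not happy)
446: 446 → 68 → 100 → 1  — reaches 1 (happy)
29: 29 → 85 → 89 → 145 → 42 → 20 → 4 → 16 → 37 → 58 → 89  — repeats 89 (not happy)

446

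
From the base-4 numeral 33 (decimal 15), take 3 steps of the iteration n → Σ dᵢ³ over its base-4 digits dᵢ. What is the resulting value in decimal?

15 = (3,3)_4 → 3³ + 3³ = 27 + 27 = 54
54 = (3,1,2)_4 → 3³ + 1³ + 2³ = 27 + 1 + 8 = 36
36 = (2,1,0)_4 → 2³ + 1³ + 0³ = 8 + 1 + 0 = 9

9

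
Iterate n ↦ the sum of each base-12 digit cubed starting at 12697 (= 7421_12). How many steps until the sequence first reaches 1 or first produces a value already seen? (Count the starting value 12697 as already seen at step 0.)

4

12697 = (7,4,2,1)_12 → 7³ + 4³ + 2³ + 1³ = 416
416 = (2,10,8)_12 → 2³ + 10³ + 8³ = 1520
1520 = (10,6,8)_12 → 10³ + 6³ + 8³ = 1728
1728 = (1,0,0,0)_12 → 1³ + 0³ + 0³ + 0³ = 1  — reached 1.
That took 4 steps.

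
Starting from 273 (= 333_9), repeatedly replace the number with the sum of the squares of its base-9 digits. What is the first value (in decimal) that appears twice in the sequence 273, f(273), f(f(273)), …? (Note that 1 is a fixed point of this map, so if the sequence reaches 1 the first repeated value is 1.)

273 = (3,3,3)_9 → 3² + 3² + 3² = 9 + 9 + 9 = 27
27 = (3,0)_9 → 3² + 0² = 9 + 0 = 9
9 = (1,0)_9 → 1² + 0² = 1 + 0 = 1  — reached the fixed point 1.
1 → 1, so 1 is the first repeated value.

1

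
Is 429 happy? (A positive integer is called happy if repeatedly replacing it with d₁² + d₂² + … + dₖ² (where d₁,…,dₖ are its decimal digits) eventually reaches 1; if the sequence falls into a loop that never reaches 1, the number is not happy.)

429 → 4² + 2² + 9² = 16 + 4 + 81 = 101
101 → 1² + 0² + 1² = 1 + 0 + 1 = 2
2 → 2² = 4
4 → 4² = 16
16 → 1² + 6² = 1 + 36 = 37
37 → 3² + 7² = 9 + 49 = 58
58 → 5² + 8² = 25 + 64 = 89
89 → 8² + 9² = 64 + 81 = 145
145 → 1² + 4² + 5² = 1 + 16 + 25 = 42
42 → 4² + 2² = 16 + 4 = 20
20 → 2² + 0² = 4 + 0 = 4  — 4 already seen; the sequence cycles without reaching 1.

not happy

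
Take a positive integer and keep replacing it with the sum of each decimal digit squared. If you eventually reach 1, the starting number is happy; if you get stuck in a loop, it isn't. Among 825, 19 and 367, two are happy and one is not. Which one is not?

825

825: 825 → 93 → 90 → 81 → 65 → 61 → 37 → 58 → 89 → 145 → 42 → 20 → 4 → 16 → 37  — repeats 37 (not happy)
19: 19 → 82 → 68 → 100 → 1  — reaches 1 (happy)
367: 367 → 94 → 97 → 130 → 10 → 1  — reaches 1 (happy)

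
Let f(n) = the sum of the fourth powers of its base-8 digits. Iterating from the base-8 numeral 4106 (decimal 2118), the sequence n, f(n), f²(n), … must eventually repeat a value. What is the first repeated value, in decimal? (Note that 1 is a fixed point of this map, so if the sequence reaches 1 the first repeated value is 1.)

273

2118 = (4,1,0,6)_8 → 1553
1553 = (3,0,2,1)_8 → 98
98 = (1,4,2)_8 → 273
273 = (4,2,1)_8 → 273  — 273 already appeared earlier.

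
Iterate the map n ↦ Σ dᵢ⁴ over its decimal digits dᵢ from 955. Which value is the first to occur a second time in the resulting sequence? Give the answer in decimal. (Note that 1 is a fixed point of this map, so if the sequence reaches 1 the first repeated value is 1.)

13139

955 → 9⁴ + 5⁴ + 5⁴ = 7811
7811 → 7⁴ + 8⁴ + 1⁴ + 1⁴ = 6499
6499 → 6⁴ + 4⁴ + 9⁴ + 9⁴ = 14674
14674 → 1⁴ + 4⁴ + 6⁴ + 7⁴ + 4⁴ = 4210
4210 → 4⁴ + 2⁴ + 1⁴ + 0⁴ = 273
273 → 2⁴ + 7⁴ + 3⁴ = 2498
2498 → 2⁴ + 4⁴ + 9⁴ + 8⁴ = 10929
10929 → 1⁴ + 0⁴ + 9⁴ + 2⁴ + 9⁴ = 13139
13139 → 1⁴ + 3⁴ + 1⁴ + 3⁴ + 9⁴ = 6725
6725 → 6⁴ + 7⁴ + 2⁴ + 5⁴ = 4338
4338 → 4⁴ + 3⁴ + 3⁴ + 8⁴ = 4514
4514 → 4⁴ + 5⁴ + 1⁴ + 4⁴ = 1138
1138 → 1⁴ + 1⁴ + 3⁴ + 8⁴ = 4179
4179 → 4⁴ + 1⁴ + 7⁴ + 9⁴ = 9219
9219 → 9⁴ + 2⁴ + 1⁴ + 9⁴ = 13139  — 13139 already appeared earlier.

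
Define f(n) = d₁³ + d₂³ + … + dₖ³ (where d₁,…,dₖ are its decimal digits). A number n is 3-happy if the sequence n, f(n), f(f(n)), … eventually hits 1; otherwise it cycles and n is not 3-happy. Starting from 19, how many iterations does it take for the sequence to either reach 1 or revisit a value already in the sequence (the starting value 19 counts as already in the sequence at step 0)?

3

19 → 1³ + 9³ = 730
730 → 7³ + 3³ + 0³ = 370
370 → 3³ + 7³ + 0³ = 370  — 370 repeats.
That took 3 steps.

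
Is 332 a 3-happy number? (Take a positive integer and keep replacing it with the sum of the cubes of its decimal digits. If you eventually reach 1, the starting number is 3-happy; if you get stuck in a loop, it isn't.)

not 3-happy

332 → 62
62 → 224
224 → 80
80 → 512
512 → 134
134 → 92
92 → 737
737 → 713
713 → 371
371 → 371  — 371 already seen; the sequence cycles without reaching 1.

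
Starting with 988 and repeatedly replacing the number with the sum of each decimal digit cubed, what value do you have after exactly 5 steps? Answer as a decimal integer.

988 → 9³ + 8³ + 8³ = 729 + 512 + 512 = 1753
1753 → 1³ + 7³ + 5³ + 3³ = 1 + 343 + 125 + 27 = 496
496 → 4³ + 9³ + 6³ = 64 + 729 + 216 = 1009
1009 → 1³ + 0³ + 0³ + 9³ = 1 + 0 + 0 + 729 = 730
730 → 7³ + 3³ + 0³ = 343 + 27 + 0 = 370

370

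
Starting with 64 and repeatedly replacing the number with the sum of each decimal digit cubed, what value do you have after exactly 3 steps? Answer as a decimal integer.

64 → 6³ + 4³ = 280
280 → 2³ + 8³ + 0³ = 520
520 → 5³ + 2³ + 0³ = 133

133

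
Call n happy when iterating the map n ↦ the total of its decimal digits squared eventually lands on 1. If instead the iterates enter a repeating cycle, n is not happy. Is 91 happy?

91 → 82
82 → 68
68 → 100
100 → 1  — reached 1.

happy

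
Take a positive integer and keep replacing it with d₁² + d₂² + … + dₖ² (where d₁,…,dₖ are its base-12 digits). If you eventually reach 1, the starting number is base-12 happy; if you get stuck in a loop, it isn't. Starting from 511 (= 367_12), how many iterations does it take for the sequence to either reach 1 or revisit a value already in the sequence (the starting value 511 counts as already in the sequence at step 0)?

511 = (3,6,7)_12 → 3² + 6² + 7² = 94
94 = (7,10)_12 → 7² + 10² = 149
149 = (1,0,5)_12 → 1² + 0² + 5² = 26
26 = (2,2)_12 → 2² + 2² = 8
8 = (8)_12 → 8² = 64
64 = (5,4)_12 → 5² + 4² = 41
41 = (3,5)_12 → 3² + 5² = 34
34 = (2,10)_12 → 2² + 10² = 104
104 = (8,8)_12 → 8² + 8² = 128
128 = (10,8)_12 → 10² + 8² = 164
164 = (1,1,8)_12 → 1² + 1² + 8² = 66
66 = (5,6)_12 → 5² + 6² = 61
61 = (5,1)_12 → 5² + 1² = 26  — 26 repeats.
That took 13 steps.

13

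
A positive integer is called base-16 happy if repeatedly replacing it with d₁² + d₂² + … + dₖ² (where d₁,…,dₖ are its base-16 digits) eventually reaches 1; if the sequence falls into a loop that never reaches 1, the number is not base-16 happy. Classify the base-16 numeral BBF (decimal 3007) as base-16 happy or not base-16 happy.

3007 = (11,11,15)_16 → 11² + 11² + 15² = 121 + 121 + 225 = 467
467 = (1,13,3)_16 → 1² + 13² + 3² = 1 + 169 + 9 = 179
179 = (11,3)_16 → 11² + 3² = 121 + 9 = 130
130 = (8,2)_16 → 8² + 2² = 64 + 4 = 68
68 = (4,4)_16 → 4² + 4² = 16 + 16 = 32
32 = (2,0)_16 → 2² + 0² = 4 + 0 = 4
4 = (4)_16 → 4² = 16
16 = (1,0)_16 → 1² + 0² = 1 + 0 = 1  — reached 1.

base-16 happy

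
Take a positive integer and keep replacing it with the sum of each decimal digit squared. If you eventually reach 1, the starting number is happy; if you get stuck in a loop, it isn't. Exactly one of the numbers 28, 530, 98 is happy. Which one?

28: 28 → 68 → 100 → 1  — reaches 1 (happy)
530: 530 → 34 → 25 → 29 → 85 → 89 → 145 → 42 → 20 → 4 → 16 → 37 → 58 → 89  — repeats 89 (not happy)
98: 98 → 145 → 42 → 20 → 4 → 16 → 37 → 58 → 89 → 145  — repeats 145 (not happy)

28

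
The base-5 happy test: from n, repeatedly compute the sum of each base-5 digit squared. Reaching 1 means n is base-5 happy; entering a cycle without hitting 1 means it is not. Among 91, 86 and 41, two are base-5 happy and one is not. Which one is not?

91: 91 → 19 → 25 → 1  — reaches 1 (base-5 happy)
86: 86 → 14 → 20 → 16 → 10 → 4 → 16  — repeats 16 (not base-5 happy)
41: 41 → 11 → 5 → 1  — reaches 1 (base-5 happy)

86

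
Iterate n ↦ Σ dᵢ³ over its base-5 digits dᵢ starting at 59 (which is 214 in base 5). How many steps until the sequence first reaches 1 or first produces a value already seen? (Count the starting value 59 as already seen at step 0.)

59 = (2,1,4)_5 → 2³ + 1³ + 4³ = 73
73 = (2,4,3)_5 → 2³ + 4³ + 3³ = 99
99 = (3,4,4)_5 → 3³ + 4³ + 4³ = 155
155 = (1,1,1,0)_5 → 1³ + 1³ + 1³ + 0³ = 3
3 = (3)_5 → 3³ = 27
27 = (1,0,2)_5 → 1³ + 0³ + 2³ = 9
9 = (1,4)_5 → 1³ + 4³ = 65
65 = (2,3,0)_5 → 2³ + 3³ + 0³ = 35
35 = (1,2,0)_5 → 1³ + 2³ + 0³ = 9  — 9 repeats.
That took 9 steps.

9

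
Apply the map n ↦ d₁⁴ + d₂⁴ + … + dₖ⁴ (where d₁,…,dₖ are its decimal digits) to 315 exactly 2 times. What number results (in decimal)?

315 → 3⁴ + 1⁴ + 5⁴ = 81 + 1 + 625 = 707
707 → 7⁴ + 0⁴ + 7⁴ = 2401 + 0 + 2401 = 4802

4802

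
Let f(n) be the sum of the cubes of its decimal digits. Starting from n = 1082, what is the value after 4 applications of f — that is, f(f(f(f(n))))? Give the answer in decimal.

1082 → 1³ + 0³ + 8³ + 2³ = 1 + 0 + 512 + 8 = 521
521 → 5³ + 2³ + 1³ = 125 + 8 + 1 = 134
134 → 1³ + 3³ + 4³ = 1 + 27 + 64 = 92
92 → 9³ + 2³ = 729 + 8 = 737

737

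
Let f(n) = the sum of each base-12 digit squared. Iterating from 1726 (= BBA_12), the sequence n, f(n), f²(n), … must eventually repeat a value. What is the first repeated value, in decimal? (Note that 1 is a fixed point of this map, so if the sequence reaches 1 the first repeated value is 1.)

1726 = (11,11,10)_12 → 11² + 11² + 10² = 121 + 121 + 100 = 342
342 = (2,4,6)_12 → 2² + 4² + 6² = 4 + 16 + 36 = 56
56 = (4,8)_12 → 4² + 8² = 16 + 64 = 80
80 = (6,8)_12 → 6² + 8² = 36 + 64 = 100
100 = (8,4)_12 → 8² + 4² = 64 + 16 = 80  — 80 already appeared earlier.

80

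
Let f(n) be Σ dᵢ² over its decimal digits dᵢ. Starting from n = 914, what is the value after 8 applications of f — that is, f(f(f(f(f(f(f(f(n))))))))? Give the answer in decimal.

914 → 9² + 1² + 4² = 98
98 → 9² + 8² = 145
145 → 1² + 4² + 5² = 42
42 → 4² + 2² = 20
20 → 2² + 0² = 4
4 → 4² = 16
16 → 1² + 6² = 37
37 → 3² + 7² = 58

58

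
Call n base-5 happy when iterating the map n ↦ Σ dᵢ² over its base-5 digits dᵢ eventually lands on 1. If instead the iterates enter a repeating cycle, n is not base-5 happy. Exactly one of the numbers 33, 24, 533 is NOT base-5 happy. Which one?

33: 33 → 11 → 5 → 1  — reaches 1 (base-5 happy)
24: 24 → 32 → 6 → 2 → 4 → 16 → 10 → 4  — repeats 4 (not base-5 happy)
533: 533 → 27 → 5 → 1  — reaches 1 (base-5 happy)

24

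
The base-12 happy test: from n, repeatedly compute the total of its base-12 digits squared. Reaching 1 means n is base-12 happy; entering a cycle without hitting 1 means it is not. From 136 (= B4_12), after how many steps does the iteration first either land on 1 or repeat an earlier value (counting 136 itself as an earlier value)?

5

136 = (11,4)_12 → 11² + 4² = 121 + 16 = 137
137 = (11,5)_12 → 11² + 5² = 121 + 25 = 146
146 = (1,0,2)_12 → 1² + 0² + 2² = 1 + 0 + 4 = 5
5 = (5)_12 → 5² = 25
25 = (2,1)_12 → 2² + 1² = 4 + 1 = 5  — 5 repeats.
That took 5 steps.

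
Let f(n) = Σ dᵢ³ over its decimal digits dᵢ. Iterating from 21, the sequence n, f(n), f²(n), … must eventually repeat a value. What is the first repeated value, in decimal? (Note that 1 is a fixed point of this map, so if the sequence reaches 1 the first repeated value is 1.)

153

21 → 2³ + 1³ = 9
9 → 9³ = 729
729 → 7³ + 2³ + 9³ = 1080
1080 → 1³ + 0³ + 8³ + 0³ = 513
513 → 5³ + 1³ + 3³ = 153
153 → 1³ + 5³ + 3³ = 153  — 153 already appeared earlier.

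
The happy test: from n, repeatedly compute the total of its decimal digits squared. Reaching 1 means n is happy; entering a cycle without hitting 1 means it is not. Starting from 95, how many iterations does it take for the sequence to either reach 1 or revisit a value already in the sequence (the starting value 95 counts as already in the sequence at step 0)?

95 → 9² + 5² = 106
106 → 1² + 0² + 6² = 37
37 → 3² + 7² = 58
58 → 5² + 8² = 89
89 → 8² + 9² = 145
145 → 1² + 4² + 5² = 42
42 → 4² + 2² = 20
20 → 2² + 0² = 4
4 → 4² = 16
16 → 1² + 6² = 37  — 37 repeats.
That took 10 steps.

10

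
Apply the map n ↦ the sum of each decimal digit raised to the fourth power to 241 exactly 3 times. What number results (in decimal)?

10929

241 → 2⁴ + 4⁴ + 1⁴ = 16 + 256 + 1 = 273
273 → 2⁴ + 7⁴ + 3⁴ = 16 + 2401 + 81 = 2498
2498 → 2⁴ + 4⁴ + 9⁴ + 8⁴ = 16 + 256 + 6561 + 4096 = 10929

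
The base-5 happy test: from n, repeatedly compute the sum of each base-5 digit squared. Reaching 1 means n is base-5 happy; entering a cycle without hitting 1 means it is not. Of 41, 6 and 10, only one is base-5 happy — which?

41

41: 41 → 11 → 5 → 1  — reaches 1 (base-5 happy)
6: 6 → 2 → 4 → 16 → 10 → 4  — repeats 4 (not base-5 happy)
10: 10 → 4 → 16 → 10  — repeats 10 (not base-5 happy)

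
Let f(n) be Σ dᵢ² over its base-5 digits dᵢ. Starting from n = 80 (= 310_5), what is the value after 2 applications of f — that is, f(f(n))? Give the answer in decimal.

4

80 = (3,1,0)_5 → 3² + 1² + 0² = 9 + 1 + 0 = 10
10 = (2,0)_5 → 2² + 0² = 4 + 0 = 4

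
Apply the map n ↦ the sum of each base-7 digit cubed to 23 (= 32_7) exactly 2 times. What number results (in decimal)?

125

23 = (3,2)_7 → 3³ + 2³ = 27 + 8 = 35
35 = (5,0)_7 → 5³ + 0³ = 125 + 0 = 125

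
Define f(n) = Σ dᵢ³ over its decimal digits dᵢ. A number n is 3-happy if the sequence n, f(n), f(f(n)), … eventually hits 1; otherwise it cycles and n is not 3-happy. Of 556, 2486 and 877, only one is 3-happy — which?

556: 556 → 466 → 496 → 1009 → 730 → 370 → 370  — repeats 370 (not 3-happy)
2486: 2486 → 800 → 512 → 134 → 92 → 737 → 713 → 371 → 371  — repeats 371 (not 3-happy)
877: 877 → 1198 → 1243 → 100 → 1  — reaches 1 (3-happy)

877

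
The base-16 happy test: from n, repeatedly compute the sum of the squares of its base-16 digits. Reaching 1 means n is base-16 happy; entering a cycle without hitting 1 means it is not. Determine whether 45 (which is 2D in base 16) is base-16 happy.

not base-16 happy

45 = (2,13)_16 → 173
173 = (10,13)_16 → 269
269 = (1,0,13)_16 → 170
170 = (10,10)_16 → 200
200 = (12,8)_16 → 208
208 = (13,0)_16 → 169
169 = (10,9)_16 → 181
181 = (11,5)_16 → 146
146 = (9,2)_16 → 85
85 = (5,5)_16 → 50
50 = (3,2)_16 → 13
13 = (13)_16 → 169  — 169 already seen; the sequence cycles without reaching 1.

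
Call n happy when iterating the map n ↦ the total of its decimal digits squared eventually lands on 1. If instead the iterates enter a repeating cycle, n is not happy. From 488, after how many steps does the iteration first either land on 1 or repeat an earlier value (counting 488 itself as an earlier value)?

14

488 → 4² + 8² + 8² = 144
144 → 1² + 4² + 4² = 33
33 → 3² + 3² = 18
18 → 1² + 8² = 65
65 → 6² + 5² = 61
61 → 6² + 1² = 37
37 → 3² + 7² = 58
58 → 5² + 8² = 89
89 → 8² + 9² = 145
145 → 1² + 4² + 5² = 42
42 → 4² + 2² = 20
20 → 2² + 0² = 4
4 → 4² = 16
16 → 1² + 6² = 37  — 37 repeats.
That took 14 steps.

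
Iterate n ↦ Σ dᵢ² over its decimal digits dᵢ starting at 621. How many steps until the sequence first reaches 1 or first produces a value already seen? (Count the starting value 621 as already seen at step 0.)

15

621 → 6² + 2² + 1² = 36 + 4 + 1 = 41
41 → 4² + 1² = 16 + 1 = 17
17 → 1² + 7² = 1 + 49 = 50
50 → 5² + 0² = 25 + 0 = 25
25 → 2² + 5² = 4 + 25 = 29
29 → 2² + 9² = 4 + 81 = 85
85 → 8² + 5² = 64 + 25 = 89
89 → 8² + 9² = 64 + 81 = 145
145 → 1² + 4² + 5² = 1 + 16 + 25 = 42
42 → 4² + 2² = 16 + 4 = 20
20 → 2² + 0² = 4 + 0 = 4
4 → 4² = 16
16 → 1² + 6² = 1 + 36 = 37
37 → 3² + 7² = 9 + 49 = 58
58 → 5² + 8² = 25 + 64 = 89  — 89 repeats.
That took 15 steps.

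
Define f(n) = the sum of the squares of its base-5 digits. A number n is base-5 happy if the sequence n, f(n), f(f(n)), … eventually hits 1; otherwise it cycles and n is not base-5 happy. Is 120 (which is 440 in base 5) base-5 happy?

120 = (4,4,0)_5 → 4² + 4² + 0² = 16 + 16 + 0 = 32
32 = (1,1,2)_5 → 1² + 1² + 2² = 1 + 1 + 4 = 6
6 = (1,1)_5 → 1² + 1² = 1 + 1 = 2
2 = (2)_5 → 2² = 4
4 = (4)_5 → 4² = 16
16 = (3,1)_5 → 3² + 1² = 9 + 1 = 10
10 = (2,0)_5 → 2² + 0² = 4 + 0 = 4  — 4 already seen; the sequence cycles without reaching 1.

not base-5 happy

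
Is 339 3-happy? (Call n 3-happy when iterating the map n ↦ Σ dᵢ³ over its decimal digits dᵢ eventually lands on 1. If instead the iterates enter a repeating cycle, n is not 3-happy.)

not 3-happy

339 → 3³ + 3³ + 9³ = 27 + 27 + 729 = 783
783 → 7³ + 8³ + 3³ = 343 + 512 + 27 = 882
882 → 8³ + 8³ + 2³ = 512 + 512 + 8 = 1032
1032 → 1³ + 0³ + 3³ + 2³ = 1 + 0 + 27 + 8 = 36
36 → 3³ + 6³ = 27 + 216 = 243
243 → 2³ + 4³ + 3³ = 8 + 64 + 27 = 99
99 → 9³ + 9³ = 729 + 729 = 1458
1458 → 1³ + 4³ + 5³ + 8³ = 1 + 64 + 125 + 512 = 702
702 → 7³ + 0³ + 2³ = 343 + 0 + 8 = 351
351 → 3³ + 5³ + 1³ = 27 + 125 + 1 = 153
153 → 1³ + 5³ + 3³ = 1 + 125 + 27 = 153  — 153 already seen; the sequence cycles without reaching 1.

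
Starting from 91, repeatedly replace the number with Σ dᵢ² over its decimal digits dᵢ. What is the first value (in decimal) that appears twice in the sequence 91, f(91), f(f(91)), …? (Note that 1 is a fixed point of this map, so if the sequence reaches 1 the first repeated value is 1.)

1

91 → 82
82 → 68
68 → 100
100 → 1  — reached the fixed point 1.
1 → 1, so 1 is the first repeated value.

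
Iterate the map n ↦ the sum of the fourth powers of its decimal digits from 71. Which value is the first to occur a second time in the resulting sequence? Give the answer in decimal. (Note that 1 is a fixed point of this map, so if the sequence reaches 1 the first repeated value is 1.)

8208

71 → 2402
2402 → 288
288 → 8208
8208 → 8208  — 8208 already appeared earlier.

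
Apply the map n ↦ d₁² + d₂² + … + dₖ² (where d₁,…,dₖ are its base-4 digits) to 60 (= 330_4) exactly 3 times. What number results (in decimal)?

2

60 = (3,3,0)_4 → 3² + 3² + 0² = 9 + 9 + 0 = 18
18 = (1,0,2)_4 → 1² + 0² + 2² = 1 + 0 + 4 = 5
5 = (1,1)_4 → 1² + 1² = 1 + 1 = 2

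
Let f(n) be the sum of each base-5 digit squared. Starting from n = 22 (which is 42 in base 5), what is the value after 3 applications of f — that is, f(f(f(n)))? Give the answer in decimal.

10

22 = (4,2)_5 → 4² + 2² = 20
20 = (4,0)_5 → 4² + 0² = 16
16 = (3,1)_5 → 3² + 1² = 10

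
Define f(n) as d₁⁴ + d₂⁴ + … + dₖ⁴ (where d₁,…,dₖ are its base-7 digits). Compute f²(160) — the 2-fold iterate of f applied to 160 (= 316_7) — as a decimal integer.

160 = (3,1,6)_7 → 3⁴ + 1⁴ + 6⁴ = 81 + 1 + 1296 = 1378
1378 = (4,0,0,6)_7 → 4⁴ + 0⁴ + 0⁴ + 6⁴ = 256 + 0 + 0 + 1296 = 1552

1552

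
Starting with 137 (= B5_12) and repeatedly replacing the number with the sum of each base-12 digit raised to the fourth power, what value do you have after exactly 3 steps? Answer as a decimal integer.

137 = (11,5)_12 → 11⁴ + 5⁴ = 14641 + 625 = 15266
15266 = (8,10,0,2)_12 → 8⁴ + 10⁴ + 0⁴ + 2⁴ = 4096 + 10000 + 0 + 16 = 14112
14112 = (8,2,0,0)_12 → 8⁴ + 2⁴ + 0⁴ + 0⁴ = 4096 + 16 + 0 + 0 = 4112

4112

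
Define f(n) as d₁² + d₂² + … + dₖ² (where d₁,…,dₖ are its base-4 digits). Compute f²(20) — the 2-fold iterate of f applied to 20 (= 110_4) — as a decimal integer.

4

20 = (1,1,0)_4 → 1² + 1² + 0² = 2
2 = (2)_4 → 2² = 4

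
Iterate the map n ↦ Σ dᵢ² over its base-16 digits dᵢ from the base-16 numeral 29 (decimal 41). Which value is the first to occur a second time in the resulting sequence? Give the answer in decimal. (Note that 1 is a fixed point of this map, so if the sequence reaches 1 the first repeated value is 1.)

41 = (2,9)_16 → 2² + 9² = 4 + 81 = 85
85 = (5,5)_16 → 5² + 5² = 25 + 25 = 50
50 = (3,2)_16 → 3² + 2² = 9 + 4 = 13
13 = (13)_16 → 13² = 169
169 = (10,9)_16 → 10² + 9² = 100 + 81 = 181
181 = (11,5)_16 → 11² + 5² = 121 + 25 = 146
146 = (9,2)_16 → 9² + 2² = 81 + 4 = 85  — 85 already appeared earlier.

85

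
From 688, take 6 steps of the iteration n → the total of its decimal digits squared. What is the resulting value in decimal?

85

688 → 6² + 8² + 8² = 164
164 → 1² + 6² + 4² = 53
53 → 5² + 3² = 34
34 → 3² + 4² = 25
25 → 2² + 5² = 29
29 → 2² + 9² = 85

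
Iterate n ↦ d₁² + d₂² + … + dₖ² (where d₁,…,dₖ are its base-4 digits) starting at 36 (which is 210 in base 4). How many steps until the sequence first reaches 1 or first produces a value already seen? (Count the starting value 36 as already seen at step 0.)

36 = (2,1,0)_4 → 2² + 1² + 0² = 4 + 1 + 0 = 5
5 = (1,1)_4 → 1² + 1² = 1 + 1 = 2
2 = (2)_4 → 2² = 4
4 = (1,0)_4 → 1² + 0² = 1 + 0 = 1  — reached 1.
That took 4 steps.

4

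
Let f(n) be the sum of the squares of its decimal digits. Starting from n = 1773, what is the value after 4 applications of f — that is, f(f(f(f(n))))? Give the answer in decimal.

1773 → 1² + 7² + 7² + 3² = 1 + 49 + 49 + 9 = 108
108 → 1² + 0² + 8² = 1 + 0 + 64 = 65
65 → 6² + 5² = 36 + 25 = 61
61 → 6² + 1² = 36 + 1 = 37

37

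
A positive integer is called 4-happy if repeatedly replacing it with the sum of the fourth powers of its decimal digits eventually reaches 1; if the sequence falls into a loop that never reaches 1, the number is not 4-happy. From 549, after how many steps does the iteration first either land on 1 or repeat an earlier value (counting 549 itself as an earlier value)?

13

549 → 5⁴ + 4⁴ + 9⁴ = 7442
7442 → 7⁴ + 4⁴ + 4⁴ + 2⁴ = 2929
2929 → 2⁴ + 9⁴ + 2⁴ + 9⁴ = 13154
13154 → 1⁴ + 3⁴ + 1⁴ + 5⁴ + 4⁴ = 964
964 → 9⁴ + 6⁴ + 4⁴ = 8113
8113 → 8⁴ + 1⁴ + 1⁴ + 3⁴ = 4179
4179 → 4⁴ + 1⁴ + 7⁴ + 9⁴ = 9219
9219 → 9⁴ + 2⁴ + 1⁴ + 9⁴ = 13139
13139 → 1⁴ + 3⁴ + 1⁴ + 3⁴ + 9⁴ = 6725
6725 → 6⁴ + 7⁴ + 2⁴ + 5⁴ = 4338
4338 → 4⁴ + 3⁴ + 3⁴ + 8⁴ = 4514
4514 → 4⁴ + 5⁴ + 1⁴ + 4⁴ = 1138
1138 → 1⁴ + 1⁴ + 3⁴ + 8⁴ = 4179  — 4179 repeats.
That took 13 steps.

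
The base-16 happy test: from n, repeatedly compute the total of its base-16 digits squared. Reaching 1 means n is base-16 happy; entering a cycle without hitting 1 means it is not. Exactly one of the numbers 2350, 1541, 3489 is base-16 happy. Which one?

2350

2350: 2350 → 281 → 83 → 34 → 8 → 64 → 16 → 1  — reaches 1 (base-16 happy)
1541: 1541 → 61 → 178 → 125 → 218 → 269 → 170 → 200 → 208 → 169 → 181 → 146 → 85 → 50 → 13 → 169  — repeats 169 (not base-16 happy)
3489: 3489 → 270 → 197 → 169 → 181 → 146 → 85 → 50 → 13 → 169  — repeats 169 (not base-16 happy)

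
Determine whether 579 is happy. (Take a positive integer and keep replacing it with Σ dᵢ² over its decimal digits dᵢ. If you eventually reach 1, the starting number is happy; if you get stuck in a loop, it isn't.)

579 → 5² + 7² + 9² = 25 + 49 + 81 = 155
155 → 1² + 5² + 5² = 1 + 25 + 25 = 51
51 → 5² + 1² = 25 + 1 = 26
26 → 2² + 6² = 4 + 36 = 40
40 → 4² + 0² = 16 + 0 = 16
16 → 1² + 6² = 1 + 36 = 37
37 → 3² + 7² = 9 + 49 = 58
58 → 5² + 8² = 25 + 64 = 89
89 → 8² + 9² = 64 + 81 = 145
145 → 1² + 4² + 5² = 1 + 16 + 25 = 42
42 → 4² + 2² = 16 + 4 = 20
20 → 2² + 0² = 4 + 0 = 4
4 → 4² = 16  — 16 already seen; the sequence cycles without reaching 1.

not happy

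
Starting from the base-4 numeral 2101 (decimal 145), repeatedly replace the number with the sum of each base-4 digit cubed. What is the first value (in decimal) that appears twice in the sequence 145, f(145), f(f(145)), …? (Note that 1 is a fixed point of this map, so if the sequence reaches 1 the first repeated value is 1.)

145 = (2,1,0,1)_4 → 2³ + 1³ + 0³ + 1³ = 8 + 1 + 0 + 1 = 10
10 = (2,2)_4 → 2³ + 2³ = 8 + 8 = 16
16 = (1,0,0)_4 → 1³ + 0³ + 0³ = 1 + 0 + 0 = 1  — reached the fixed point 1.
1 → 1, so 1 is the first repeated value.

1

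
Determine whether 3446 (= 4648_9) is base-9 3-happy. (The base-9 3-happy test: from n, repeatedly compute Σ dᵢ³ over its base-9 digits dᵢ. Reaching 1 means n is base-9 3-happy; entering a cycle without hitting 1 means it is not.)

not base-9 3-happy

3446 = (4,6,4,8)_9 → 4³ + 6³ + 4³ + 8³ = 64 + 216 + 64 + 512 = 856
856 = (1,1,5,1)_9 → 1³ + 1³ + 5³ + 1³ = 1 + 1 + 125 + 1 = 128
128 = (1,5,2)_9 → 1³ + 5³ + 2³ = 1 + 125 + 8 = 134
134 = (1,5,8)_9 → 1³ + 5³ + 8³ = 1 + 125 + 512 = 638
638 = (7,7,8)_9 → 7³ + 7³ + 8³ = 343 + 343 + 512 = 1198
1198 = (1,5,7,1)_9 → 1³ + 5³ + 7³ + 1³ = 1 + 125 + 343 + 1 = 470
470 = (5,7,2)_9 → 5³ + 7³ + 2³ = 125 + 343 + 8 = 476
476 = (5,7,8)_9 → 5³ + 7³ + 8³ = 125 + 343 + 512 = 980
980 = (1,3,0,8)_9 → 1³ + 3³ + 0³ + 8³ = 1 + 27 + 0 + 512 = 540
540 = (6,6,0)_9 → 6³ + 6³ + 0³ = 216 + 216 + 0 = 432
432 = (5,3,0)_9 → 5³ + 3³ + 0³ = 125 + 27 + 0 = 152
152 = (1,7,8)_9 → 1³ + 7³ + 8³ = 1 + 343 + 512 = 856  — 856 already seen; the sequence cycles without reaching 1.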